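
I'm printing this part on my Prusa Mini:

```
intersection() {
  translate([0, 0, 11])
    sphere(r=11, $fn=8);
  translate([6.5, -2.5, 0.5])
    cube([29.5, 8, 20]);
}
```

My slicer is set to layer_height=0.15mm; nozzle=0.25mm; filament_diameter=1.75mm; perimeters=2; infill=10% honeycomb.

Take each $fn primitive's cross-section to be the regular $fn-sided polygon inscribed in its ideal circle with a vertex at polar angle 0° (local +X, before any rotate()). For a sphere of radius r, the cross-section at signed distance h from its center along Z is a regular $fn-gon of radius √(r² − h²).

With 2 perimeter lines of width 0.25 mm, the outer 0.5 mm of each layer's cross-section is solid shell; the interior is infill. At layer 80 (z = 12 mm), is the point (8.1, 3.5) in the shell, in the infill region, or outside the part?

At z = 12 mm: the r=11 sphere contributes a regular 8-gon of circumradius √(11²−1²) = 10.954; the 29.5×8 cube at (6.5, -2.5) contributes its full rectangle; Keeping only the common overlap: the 29.5×8 cube at (6.5, -2.5) partially overlaps the r=11 sphere; clipping to the common part keeps 28.08 mm² — 1 connected region. Overall, the cross-section is a single solid region. The nearest boundary edge runs (8.68, 5.50)→(10.95, 0.00); distance from the point to it = 1.30 mm. The point is inside the cross-section and 1.30 mm from the nearest boundary — more than the 0.5 mm shell width (2 × 0.25), so it's in the infill interior.

infill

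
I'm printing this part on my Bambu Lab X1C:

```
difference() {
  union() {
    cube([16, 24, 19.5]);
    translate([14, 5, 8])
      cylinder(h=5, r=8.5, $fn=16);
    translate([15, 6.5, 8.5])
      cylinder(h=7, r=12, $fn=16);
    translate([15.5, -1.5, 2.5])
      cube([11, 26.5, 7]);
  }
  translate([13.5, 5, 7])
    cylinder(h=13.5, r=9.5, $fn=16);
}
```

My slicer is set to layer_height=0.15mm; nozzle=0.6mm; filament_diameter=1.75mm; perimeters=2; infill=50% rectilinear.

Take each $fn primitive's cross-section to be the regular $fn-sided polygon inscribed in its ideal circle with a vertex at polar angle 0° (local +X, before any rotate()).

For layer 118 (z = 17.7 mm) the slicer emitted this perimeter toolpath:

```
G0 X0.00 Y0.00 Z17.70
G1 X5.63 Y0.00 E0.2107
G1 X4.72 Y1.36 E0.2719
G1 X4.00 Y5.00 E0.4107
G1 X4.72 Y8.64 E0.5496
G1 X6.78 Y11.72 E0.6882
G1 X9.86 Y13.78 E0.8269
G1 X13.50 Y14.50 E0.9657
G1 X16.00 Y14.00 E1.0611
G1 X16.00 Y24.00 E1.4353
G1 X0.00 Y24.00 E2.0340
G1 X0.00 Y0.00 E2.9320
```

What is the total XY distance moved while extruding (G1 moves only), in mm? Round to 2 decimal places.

78.36 mm

Sum the Euclidean lengths of each G1 segment: total = 78.36 mm.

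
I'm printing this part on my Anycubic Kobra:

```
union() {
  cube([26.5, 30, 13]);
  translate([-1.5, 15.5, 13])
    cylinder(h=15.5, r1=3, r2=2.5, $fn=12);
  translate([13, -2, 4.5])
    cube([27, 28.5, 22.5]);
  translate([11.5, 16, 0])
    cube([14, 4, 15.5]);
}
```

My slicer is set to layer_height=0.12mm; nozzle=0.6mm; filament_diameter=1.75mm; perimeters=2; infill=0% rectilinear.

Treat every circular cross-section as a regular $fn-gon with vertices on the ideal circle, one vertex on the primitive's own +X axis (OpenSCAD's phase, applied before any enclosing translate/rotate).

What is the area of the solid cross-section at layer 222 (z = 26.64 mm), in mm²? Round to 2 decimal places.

789.16 mm²

At z = 26.64 mm: the cube does not reach this height (z outside [0, 13]); the cone at (-1.5, 15.5) contributes a regular 12-gon of circumradius 2.560 (interpolated between r1=3 and r2=2.5 at t=0.880) (area = (12/2)·2.560²·sin(360°/12) = 19.66 mm²); the cube at (13, -2) (footprint 27×28.5) is included at this height (area 769.50 mm²); the cube at (11.5, 16) is not intersected at this z (z outside [0, 15.5]); Combining (union): the 2 present regions are separate (no shared area or edge), so areas and boundary lengths simply add and each stays a separate island — area = 789.16 mm². Overall, the cross-section has 2 separate islands. Net area = 789.16 mm².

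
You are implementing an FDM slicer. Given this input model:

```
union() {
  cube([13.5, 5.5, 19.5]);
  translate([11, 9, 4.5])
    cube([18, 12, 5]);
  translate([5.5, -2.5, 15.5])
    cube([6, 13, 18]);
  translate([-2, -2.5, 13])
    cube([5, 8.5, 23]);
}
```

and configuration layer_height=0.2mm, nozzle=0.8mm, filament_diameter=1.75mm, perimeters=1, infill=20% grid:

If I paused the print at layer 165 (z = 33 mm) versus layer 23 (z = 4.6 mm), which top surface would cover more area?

layer 23 (z = 4.6 mm)

Layer 165 (z = 33): the cube is not intersected at this z (z outside [0, 19.5]); the cube at (11, 9) is absent (z outside [4.5, 9.5]); the cube at (5.5, -2.5) (footprint 6×13) is included at this height (area 78.00 mm²); the 5×8.5 cube at (-2, -2.5) contributes its full rectangle (area 42.50 mm²); Combining (union): the 2 present regions are separate (no shared area or edge), so areas and boundary lengths simply add and each stays a separate island — area = 120.50 mm². So its area = 120.50 mm². Layer 23 (z = 4.6): the cube (footprint 13.5×5.5) is included at this height (area 74.25 mm²); the cube at (11, 9) (footprint 18×12) is included at this height (area 216.00 mm²); the cube at (5.5, -2.5) does not reach this height (z outside [15.5, 33.5]); the cube at (-2, -2.5) is not intersected at this z (z outside [13, 36]); Merging all regions: the 2 present regions are separate (no shared area or edge), so areas and boundary lengths simply add and each stays a separate island — area = 290.25 mm². So its area = 290.25 mm². Layer 23 is larger (290.25 vs 120.50 mm²).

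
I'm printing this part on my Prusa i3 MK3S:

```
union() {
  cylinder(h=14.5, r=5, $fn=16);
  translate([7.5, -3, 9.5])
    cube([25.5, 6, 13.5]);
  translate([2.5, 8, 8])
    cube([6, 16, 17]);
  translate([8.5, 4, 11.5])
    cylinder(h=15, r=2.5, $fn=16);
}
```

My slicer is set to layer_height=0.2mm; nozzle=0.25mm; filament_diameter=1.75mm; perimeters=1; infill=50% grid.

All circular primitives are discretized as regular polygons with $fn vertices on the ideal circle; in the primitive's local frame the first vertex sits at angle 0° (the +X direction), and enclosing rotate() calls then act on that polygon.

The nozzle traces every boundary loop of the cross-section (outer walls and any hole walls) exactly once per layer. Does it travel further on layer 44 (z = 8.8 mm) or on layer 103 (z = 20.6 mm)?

Layer 44 (z = 8.8): the cylinder: section is a regular 16-gon, circumradius r=5 (perimeter = 2·16·5.000·sin(180°/16) = 31.21 mm); the cube at (7.5, -3) is not intersected at this z (z outside [9.5, 23]); the 6×16 cube at (2.5, 8) contributes its full rectangle (perimeter 44.00 mm); the cylinder at (8.5, 4) is not intersected at this z (z outside [11.5, 26.5]); Taking the union: the 2 present regions are separate (no shared area or edge), so areas and boundary lengths simply add and each stays a separate island — boundary = 75.21 mm. So its perimeter = 75.21 mm. Layer 103 (z = 20.6): the cylinder is absent (z outside [0, 14.5]); the 25.5×6 cube at (7.5, -3) contributes its full rectangle (perimeter 63.00 mm); the 6×16 cube at (2.5, 8) contributes its full rectangle (perimeter 44.00 mm); the cylinder at (8.5, 4): section is a regular 16-gon, circumradius r=2.5 (perimeter = 2·16·2.500·sin(180°/16) = 15.61 mm); Combining (union): the regions partially overlap (shared area 3.78 mm²), so the edge portions inside another operand are dropped and the merged outline is re-measured after clipping — boundary = 114.14 mm. So its perimeter = 114.14 mm. Layer 103 is larger (114.14 vs 75.21 mm).

layer 103 (z = 20.6 mm)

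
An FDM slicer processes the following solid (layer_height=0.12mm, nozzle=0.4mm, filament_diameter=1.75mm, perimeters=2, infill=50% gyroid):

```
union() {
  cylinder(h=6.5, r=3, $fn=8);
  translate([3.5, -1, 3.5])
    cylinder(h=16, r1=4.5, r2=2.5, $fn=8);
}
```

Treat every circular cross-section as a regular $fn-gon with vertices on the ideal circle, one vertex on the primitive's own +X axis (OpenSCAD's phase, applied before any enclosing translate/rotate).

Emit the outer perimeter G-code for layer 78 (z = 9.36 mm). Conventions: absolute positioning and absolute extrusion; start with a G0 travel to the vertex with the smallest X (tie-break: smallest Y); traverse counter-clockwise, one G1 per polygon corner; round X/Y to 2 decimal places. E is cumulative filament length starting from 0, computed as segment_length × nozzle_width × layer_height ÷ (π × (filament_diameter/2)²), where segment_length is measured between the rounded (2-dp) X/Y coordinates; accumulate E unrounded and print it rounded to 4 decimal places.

At z = 9.36 mm: the cylinder is not intersected at this z (z outside [0, 6.5]); the cone at (3.5, -1) contributes a regular 8-gon of circumradius 3.768 (interpolated between r1=4.5 and r2=2.5 at t=0.366); Combining (union): only the cone at (3.5, -1) is present, so the union is just that shape — 1 connected region. The outline is a single polygon with 8 vertices. Extrusion per mm of travel: 0.4 × 0.12 / (π × 0.875²) = 0.019956. Accumulating E over each segment gives final E = 0.4602.

G0 X-0.27 Y-1.00 Z9.36
G1 X0.84 Y-3.66 E0.0575
G1 X3.50 Y-4.77 E0.1150
G1 X6.16 Y-3.66 E0.1726
G1 X7.27 Y-1.00 E0.2301
G1 X6.16 Y1.66 E0.2876
G1 X3.50 Y2.77 E0.3451
G1 X0.84 Y1.66 E0.4026
G1 X-0.27 Y-1.00 E0.4602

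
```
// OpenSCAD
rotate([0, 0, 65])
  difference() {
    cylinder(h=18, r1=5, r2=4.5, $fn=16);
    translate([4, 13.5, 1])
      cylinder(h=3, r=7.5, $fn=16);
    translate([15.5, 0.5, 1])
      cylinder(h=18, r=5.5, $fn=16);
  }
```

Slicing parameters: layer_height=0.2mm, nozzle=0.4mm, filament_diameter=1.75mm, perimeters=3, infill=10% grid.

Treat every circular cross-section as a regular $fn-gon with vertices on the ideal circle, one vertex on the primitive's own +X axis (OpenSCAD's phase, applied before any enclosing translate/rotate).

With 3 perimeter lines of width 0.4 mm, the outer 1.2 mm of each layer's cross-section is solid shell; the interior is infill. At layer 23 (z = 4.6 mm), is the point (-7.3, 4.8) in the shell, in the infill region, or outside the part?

outside

At z = 4.6 mm: the cone: at t=0.256 of its height the radius interpolates to r₁+(r₂−r₁)t = 4.872, giving a regular 16-gon of that circumradius; the cylinder at (4, 13.5) does not reach this height (z outside [1, 4]); the cylinder at (15.5, 0.5): section is a regular 16-gon, circumradius r=5.5; Taking the first minus the rest: starting from the cone, the r=5.5 cylinder at (15.5, 0.5) misses the remaining region (no effect) — 1 connected region; (whole slice rotated 65° about Z — lengths, areas and connectivity unchanged). Overall, the cross-section is a single solid region. Undo the 65° rotation: the query point maps to (1.265, 8.645) in the un-rotated model frame. The nearest boundary edge runs (0.00, 4.87)→(1.86, 4.50); distance from the point to it = 3.95 mm. The point is not inside any of the regions above, so it lies outside the cross-section (3.95 mm from the nearest boundary).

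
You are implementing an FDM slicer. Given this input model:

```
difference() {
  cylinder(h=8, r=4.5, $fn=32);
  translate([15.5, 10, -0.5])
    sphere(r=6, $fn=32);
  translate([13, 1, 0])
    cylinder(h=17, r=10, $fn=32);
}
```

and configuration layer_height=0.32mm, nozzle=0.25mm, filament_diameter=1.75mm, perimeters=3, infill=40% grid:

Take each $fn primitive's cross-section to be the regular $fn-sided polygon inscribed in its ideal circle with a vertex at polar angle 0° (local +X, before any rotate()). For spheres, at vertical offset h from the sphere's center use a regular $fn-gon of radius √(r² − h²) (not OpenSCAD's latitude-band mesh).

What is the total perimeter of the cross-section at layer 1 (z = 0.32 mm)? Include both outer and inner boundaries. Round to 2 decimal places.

27.84 mm

At z = 0.32 mm: the r=4.5 cylinder gives a regular 32-gon of circumradius 4.5 (constant along its height) (perimeter = 2·32·4.500·sin(180°/32) = 28.23 mm); the sphere at (15.5, 10): section is a regular 32-gon, circumradius = √(r²−h²) = √(6²−0.82²) = 5.944 (perimeter = 2·32·5.944·sin(180°/32) = 37.29 mm); the cylinder at (13, 1): section is a regular 32-gon, circumradius r=10 (perimeter = 2·32·10.000·sin(180°/32) = 62.73 mm); Taking the first minus the rest: starting from the r=4.5 cylinder, the r=6 sphere at (15.5, 10) misses the remaining region (no effect); the r=10 cylinder at (13, 1) partially overlaps it — only the 5.44 mm² overlap (of its 312.14 mm²) is removed, clipping the outline — boundary = 27.84 mm. Overall, the cross-section is a single solid region. Total boundary length (outer) = 27.84 mm.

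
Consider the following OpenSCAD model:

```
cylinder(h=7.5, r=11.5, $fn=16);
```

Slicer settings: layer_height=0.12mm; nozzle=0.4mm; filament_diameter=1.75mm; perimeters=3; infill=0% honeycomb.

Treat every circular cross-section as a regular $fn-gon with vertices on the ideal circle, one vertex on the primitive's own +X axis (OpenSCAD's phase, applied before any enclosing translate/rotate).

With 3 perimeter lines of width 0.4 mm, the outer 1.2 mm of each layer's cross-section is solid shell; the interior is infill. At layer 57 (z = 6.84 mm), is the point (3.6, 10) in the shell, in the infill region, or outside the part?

At z = 6.84 mm: the r=11.5 cylinder gives a regular 16-gon of circumradius 11.5 (constant along its height). Overall, the cross-section is a single solid region. The nearest boundary edge runs (4.40, 10.62)→(0.00, 11.50); distance from the point to it = 0.77 mm. The point is inside the cross-section, 0.77 mm from the nearest boundary — within the 1.2 mm shell band (3 × 0.4).

shell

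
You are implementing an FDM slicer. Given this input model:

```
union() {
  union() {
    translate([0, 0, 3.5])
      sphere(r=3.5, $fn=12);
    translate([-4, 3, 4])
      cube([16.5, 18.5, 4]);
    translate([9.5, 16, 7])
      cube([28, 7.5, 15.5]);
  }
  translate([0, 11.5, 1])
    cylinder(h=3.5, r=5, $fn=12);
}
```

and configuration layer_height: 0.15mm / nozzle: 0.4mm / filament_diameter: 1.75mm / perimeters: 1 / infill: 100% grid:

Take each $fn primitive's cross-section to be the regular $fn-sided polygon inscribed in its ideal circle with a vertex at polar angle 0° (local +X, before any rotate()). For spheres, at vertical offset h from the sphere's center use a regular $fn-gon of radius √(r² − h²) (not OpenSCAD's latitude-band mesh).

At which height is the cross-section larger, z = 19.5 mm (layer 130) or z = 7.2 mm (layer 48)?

layer 48 (z = 7.2 mm)

Layer 130 (z = 19.5): the sphere is absent (|z−center|=16.000 > r=3.5); the cube at (-4, 3) is not intersected at this z (z outside [4, 8]); the 28×7.5 cube at (9.5, 16) contributes its full rectangle (area 210.00 mm²); Merging all regions: only the 28×7.5 cube at (9.5, 16) is present, so the union is just that shape — area = 210.00 mm²; the cylinder at (0, 11.5) is not intersected at this z (z outside [1, 4.5]); Combining (union): only that combined region is present, so the union is just that shape — area = 210.00 mm². So its area = 210.00 mm². Layer 48 (z = 7.2): the sphere is not intersected at this z (|z−center|=3.700 > r=3.5); the cube at (-4, 3) (footprint 16.5×18.5) is included at this height (area 305.25 mm²); the cube at (9.5, 16) (footprint 28×7.5) is included at this height (area 210.00 mm²); Merging all regions: the regions partially overlap — summed areas 515.25 mm² minus the doubly-counted overlap 16.50 mm² gives 498.75 mm² — area = 498.75 mm²; the cylinder at (0, 11.5) does not reach this height (z outside [1, 4.5]); Combining (union): only the result so far is present, so the union is just that shape — area = 498.75 mm². So its area = 498.75 mm². Layer 48 is larger (498.75 vs 210.00 mm²).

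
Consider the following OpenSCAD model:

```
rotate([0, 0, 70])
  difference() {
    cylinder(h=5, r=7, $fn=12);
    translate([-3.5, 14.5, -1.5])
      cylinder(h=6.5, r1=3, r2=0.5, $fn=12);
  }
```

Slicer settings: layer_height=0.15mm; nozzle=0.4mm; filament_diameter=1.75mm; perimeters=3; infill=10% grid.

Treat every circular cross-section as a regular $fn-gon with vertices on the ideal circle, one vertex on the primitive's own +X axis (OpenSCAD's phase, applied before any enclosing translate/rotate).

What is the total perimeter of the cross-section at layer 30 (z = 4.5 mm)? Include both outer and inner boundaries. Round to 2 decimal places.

At z = 4.5 mm: the r=7 cylinder gives a regular 12-gon of circumradius 7 (constant along its height) (perimeter = 2·12·7.000·sin(180°/12) = 43.48 mm); the cone at (-3.5, 14.5) (r1=3→r2=0.5) has section circumradius 0.692 here — a regular 12-gon (perimeter = 2·12·0.692·sin(180°/12) = 4.30 mm); After the difference (first − rest): starting from the r=7 cylinder, the cone at (-3.5, 14.5) misses the remaining region (no effect) — boundary = 43.48 mm; (rotated 70° about Z; rotation is an isometry so areas/perimeters/island counts are preserved). Overall, the cross-section is a single solid region. Total boundary length (outer) = 43.48 mm.

43.48 mm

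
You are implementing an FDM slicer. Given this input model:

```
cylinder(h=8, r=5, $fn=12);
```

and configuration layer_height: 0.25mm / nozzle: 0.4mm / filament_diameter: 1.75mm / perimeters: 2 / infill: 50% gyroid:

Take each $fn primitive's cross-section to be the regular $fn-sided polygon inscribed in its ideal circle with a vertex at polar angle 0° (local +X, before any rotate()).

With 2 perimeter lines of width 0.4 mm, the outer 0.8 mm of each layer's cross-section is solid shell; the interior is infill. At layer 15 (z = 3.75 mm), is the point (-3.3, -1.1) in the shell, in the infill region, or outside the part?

infill

At z = 3.75 mm: the r=5 cylinder gives a regular 12-gon of circumradius 5 (constant along its height). Overall, the cross-section is a single solid region. The nearest boundary edge runs (-5.00, 0.00)→(-4.33, -2.50); distance from the point to it = 1.36 mm. The point is inside the cross-section and 1.36 mm from the nearest boundary — more than the 0.8 mm shell width (2 × 0.4), so it's in the infill interior.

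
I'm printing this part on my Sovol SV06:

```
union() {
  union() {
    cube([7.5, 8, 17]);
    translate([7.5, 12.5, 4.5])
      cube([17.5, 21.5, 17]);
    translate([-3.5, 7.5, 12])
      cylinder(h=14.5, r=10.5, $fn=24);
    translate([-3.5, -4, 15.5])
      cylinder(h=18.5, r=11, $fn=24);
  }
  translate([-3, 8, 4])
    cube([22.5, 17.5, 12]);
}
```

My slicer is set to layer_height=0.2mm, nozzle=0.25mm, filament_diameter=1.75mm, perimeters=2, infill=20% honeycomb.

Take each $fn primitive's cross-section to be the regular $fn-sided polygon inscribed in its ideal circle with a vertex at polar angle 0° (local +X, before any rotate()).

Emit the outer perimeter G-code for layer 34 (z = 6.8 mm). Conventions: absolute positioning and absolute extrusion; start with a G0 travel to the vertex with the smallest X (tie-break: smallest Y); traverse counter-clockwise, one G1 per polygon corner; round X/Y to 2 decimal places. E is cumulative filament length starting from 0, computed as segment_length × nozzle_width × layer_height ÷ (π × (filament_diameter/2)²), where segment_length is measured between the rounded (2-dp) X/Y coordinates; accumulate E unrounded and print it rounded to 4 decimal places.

G0 X-3.00 Y8.00 Z6.80
G1 X0.00 Y8.00 E0.0624
G1 X0.00 Y0.00 E0.2287
G1 X7.50 Y0.00 E0.3846
G1 X7.50 Y8.00 E0.5509
G1 X19.50 Y8.00 E0.8003
G1 X19.50 Y12.50 E0.8939
G1 X25.00 Y12.50 E1.0082
G1 X25.00 Y34.00 E1.4551
G1 X7.50 Y34.00 E1.8189
G1 X7.50 Y25.50 E1.9956
G1 X-3.00 Y25.50 E2.2139
G1 X-3.00 Y8.00 E2.5777

At z = 6.8 mm: the cube (footprint 7.5×8) is included at this height; the 17.5×21.5 cube at (7.5, 12.5) contributes its full rectangle; the cylinder at (-3.5, 7.5) is not intersected at this z (z outside [12, 26.5]); the cylinder at (-3.5, -4) is absent (z outside [15.5, 34]); Taking the union: the 2 present regions are separate (no shared area or edge), so areas and boundary lengths simply add and each stays a separate island — 2 connected regions; the cube at (-3, 8) is present — its section is the full 22.5×17.5 rectangle; Merging all regions: the regions partially overlap (shared area 156.00 mm²), so overlapping operands fuse into one piece — 1 connected region. The outline is a single polygon with 12 vertices. Extrusion per mm of travel: 0.25 × 0.2 / (π × 0.875²) = 0.020788. Accumulating E over each segment gives final E = 2.5777.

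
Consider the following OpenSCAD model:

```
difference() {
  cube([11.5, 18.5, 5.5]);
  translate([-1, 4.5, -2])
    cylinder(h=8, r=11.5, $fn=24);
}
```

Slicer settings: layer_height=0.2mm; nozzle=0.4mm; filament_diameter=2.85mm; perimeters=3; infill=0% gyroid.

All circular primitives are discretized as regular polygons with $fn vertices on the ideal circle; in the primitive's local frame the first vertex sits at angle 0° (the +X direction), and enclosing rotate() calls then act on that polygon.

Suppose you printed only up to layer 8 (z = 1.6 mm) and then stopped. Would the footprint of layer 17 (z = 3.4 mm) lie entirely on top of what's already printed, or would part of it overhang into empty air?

entirely on top

Compare the two slices. At z = 1.6: the cube is present — its section is the full 11.5×18.5 rectangle (area 212.75 mm²); the cylinder at (-1, 4.5): section is a regular 24-gon, circumradius r=11.5 (area = (24/2)·11.500²·sin(360°/24) = 410.75 mm²); After the difference (first − rest): starting from the 11.5×18.5 cube (212.75 mm²), the r=11.5 cylinder at (-1, 4.5) partially overlaps it — only the 136.84 mm² overlap (of its 410.75 mm²) is removed, clipping the outline — area = 75.91 mm². At z = 3.4: the 11.5×18.5 cube contributes its full rectangle (area 212.75 mm²); the r=11.5 cylinder at (-1, 4.5) gives a regular 24-gon of circumradius 11.5 (constant along its height) (area = (24/2)·11.500²·sin(360°/24) = 410.75 mm²); Subtracting the remaining from the first: starting from the 11.5×18.5 cube (212.75 mm²), the r=11.5 cylinder at (-1, 4.5) partially overlaps it — only the 136.84 mm² overlap (of its 410.75 mm²) is removed, clipping the outline — area = 75.91 mm². Checking containment: the cross-section at z = 3.4 is a subset of the cross-section at z = 1.6.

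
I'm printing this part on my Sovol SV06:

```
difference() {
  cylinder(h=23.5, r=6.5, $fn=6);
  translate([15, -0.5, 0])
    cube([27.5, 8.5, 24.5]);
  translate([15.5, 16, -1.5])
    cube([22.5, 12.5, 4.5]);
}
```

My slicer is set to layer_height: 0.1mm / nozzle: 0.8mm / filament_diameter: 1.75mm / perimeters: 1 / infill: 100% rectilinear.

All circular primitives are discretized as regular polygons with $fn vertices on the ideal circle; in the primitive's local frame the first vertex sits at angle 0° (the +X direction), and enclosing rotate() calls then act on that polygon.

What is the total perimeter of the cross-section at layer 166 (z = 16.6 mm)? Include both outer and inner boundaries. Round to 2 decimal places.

39.00 mm

At z = 16.6 mm: the cylinder: section is a regular 6-gon, circumradius r=6.5 (perimeter = 2·6·6.500·sin(180°/6) = 39.00 mm); the 27.5×8.5 cube at (15, -0.5) contributes its full rectangle (perimeter 72.00 mm); the cube at (15.5, 16) is not intersected at this z (z outside [-1.5, 3]); Subtracting the remaining from the first: starting from the r=6.5 cylinder, the 27.5×8.5 cube at (15, -0.5) misses the remaining region (no effect) — boundary = 39.00 mm. Overall, the cross-section is a single solid region. Total boundary length (outer) = 39.00 mm.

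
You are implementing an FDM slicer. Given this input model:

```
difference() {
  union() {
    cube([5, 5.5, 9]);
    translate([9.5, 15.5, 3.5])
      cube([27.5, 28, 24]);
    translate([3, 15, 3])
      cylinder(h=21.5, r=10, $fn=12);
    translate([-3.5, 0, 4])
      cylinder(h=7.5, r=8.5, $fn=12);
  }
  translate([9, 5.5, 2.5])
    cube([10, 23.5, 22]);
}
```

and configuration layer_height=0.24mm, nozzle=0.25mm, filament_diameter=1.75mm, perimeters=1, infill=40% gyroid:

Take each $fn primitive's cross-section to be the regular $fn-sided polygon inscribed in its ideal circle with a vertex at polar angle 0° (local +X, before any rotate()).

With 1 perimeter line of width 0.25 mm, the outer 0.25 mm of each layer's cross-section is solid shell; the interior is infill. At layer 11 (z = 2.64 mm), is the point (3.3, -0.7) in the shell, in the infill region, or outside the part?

At z = 2.64 mm: the cube is present — its section is the full 5×5.5 rectangle; the cube at (9.5, 15.5) does not reach this height (z outside [3.5, 27.5]); the cylinder at (3, 15) is not intersected at this z (z outside [3, 24.5]); the cylinder at (-3.5, 0) is absent (z outside [4, 11.5]); Merging all regions: only the 5×5.5 cube is present, so the union is just that shape — 1 connected region; the cube at (9, 5.5) is present — its section is the full 10×23.5 rectangle; Taking the first minus the rest: starting from the result so far, the 10×23.5 cube at (9, 5.5) misses the remaining region (no effect) — 1 connected region. Overall, the cross-section is a single solid region. The nearest boundary edge runs (5.00, 0.00)→(0.00, 0.00); distance from the point to it = 0.70 mm. The point is not inside any of the regions above, so it lies outside the cross-section (0.70 mm from the nearest boundary).

outside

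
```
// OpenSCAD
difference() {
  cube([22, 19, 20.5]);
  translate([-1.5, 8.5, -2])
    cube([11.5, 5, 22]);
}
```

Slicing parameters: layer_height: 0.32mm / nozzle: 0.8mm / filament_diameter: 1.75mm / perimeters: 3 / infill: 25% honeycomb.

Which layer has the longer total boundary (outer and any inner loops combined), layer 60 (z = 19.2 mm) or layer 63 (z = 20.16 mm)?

layer 60 (z = 19.2 mm)

Layer 60 (z = 19.2): the cube (footprint 22×19) is included at this height (perimeter 82.00 mm); the cube at (-1.5, 8.5) (footprint 11.5×5) is included at this height (perimeter 33.00 mm); After the difference (first − rest): starting from the 22×19 cube, the 11.5×5 cube at (-1.5, 8.5) partially overlaps it — only the 50.00 mm² overlap (of its 57.50 mm²) is removed, clipping the outline — boundary = 102.00 mm. So its perimeter = 102.00 mm. Layer 63 (z = 20.16): the 22×19 cube contributes its full rectangle (perimeter 82.00 mm); the cube at (-1.5, 8.5) is not intersected at this z (z outside [-2, 20]); Subtracting the remaining from the first: none of the subtracted shapes is present at this height, so the 22×19 cube is unchanged — boundary = 82.00 mm. So its perimeter = 82.00 mm. Layer 60 is larger (102.00 vs 82.00 mm).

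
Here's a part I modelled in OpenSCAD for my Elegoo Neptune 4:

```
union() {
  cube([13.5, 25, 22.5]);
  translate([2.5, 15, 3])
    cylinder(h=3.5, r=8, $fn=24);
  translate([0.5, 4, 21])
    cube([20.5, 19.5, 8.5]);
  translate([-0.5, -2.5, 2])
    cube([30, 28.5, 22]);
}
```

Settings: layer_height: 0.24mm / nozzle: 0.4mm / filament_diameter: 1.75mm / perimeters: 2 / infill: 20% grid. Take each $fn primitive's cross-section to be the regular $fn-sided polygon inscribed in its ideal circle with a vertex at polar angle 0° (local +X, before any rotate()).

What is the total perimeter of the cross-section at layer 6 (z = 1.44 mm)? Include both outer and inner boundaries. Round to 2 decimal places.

At z = 1.44 mm: the cube (footprint 13.5×25) is included at this height (perimeter 77.00 mm); the cylinder at (2.5, 15) does not reach this height (z outside [3, 6.5]); the cube at (0.5, 4) is absent (z outside [21, 29.5]); the cube at (-0.5, -2.5) is not intersected at this z (z outside [2, 24]); Merging all regions: only the 13.5×25 cube is present, so the union is just that shape — boundary = 77.00 mm. Overall, the cross-section is a single solid region. Total boundary length (outer) = 77.00 mm.

77.00 mm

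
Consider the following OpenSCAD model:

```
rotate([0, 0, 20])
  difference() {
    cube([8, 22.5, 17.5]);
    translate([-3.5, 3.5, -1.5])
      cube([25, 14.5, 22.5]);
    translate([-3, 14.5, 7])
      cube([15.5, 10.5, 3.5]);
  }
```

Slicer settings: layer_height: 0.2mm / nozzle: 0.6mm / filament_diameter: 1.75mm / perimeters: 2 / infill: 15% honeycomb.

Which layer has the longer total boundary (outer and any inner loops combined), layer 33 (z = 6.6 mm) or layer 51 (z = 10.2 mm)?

layer 33 (z = 6.6 mm)

Layer 33 (z = 6.6): the 8×22.5 cube contributes its full rectangle (perimeter 61.00 mm); the 25×14.5 cube at (-3.5, 3.5) contributes its full rectangle (perimeter 79.00 mm); the cube at (-3, 14.5) is absent (z outside [7, 10.5]); Taking the first minus the rest: starting from the 8×22.5 cube, the 25×14.5 cube at (-3.5, 3.5) partially overlaps it — only the 116.00 mm² overlap (of its 362.50 mm²) is removed, clipping the outline — boundary = 48.00 mm; (whole slice rotated 20° about Z — lengths, areas and connectivity unchanged). So its perimeter = 48.00 mm. Layer 51 (z = 10.2): the 8×22.5 cube contributes its full rectangle (perimeter 61.00 mm); the cube at (-3.5, 3.5) is present — its section is the full 25×14.5 rectangle (perimeter 79.00 mm); the cube at (-3, 14.5) is present — its section is the full 15.5×10.5 rectangle (perimeter 52.00 mm); Subtracting the remaining from the first: starting from the 8×22.5 cube, the 25×14.5 cube at (-3.5, 3.5) partially overlaps it — only the 116.00 mm² overlap (of its 362.50 mm²) is removed, clipping the outline; the 15.5×10.5 cube at (-3, 14.5) partially overlaps it — only the 36.00 mm² overlap (of its 162.75 mm²) is removed, clipping the outline — boundary = 23.00 mm; (rotated 20° about Z; rotation is an isometry so areas/perimeters/island counts are preserved). So its perimeter = 23.00 mm. Layer 33 is larger (48.00 vs 23.00 mm).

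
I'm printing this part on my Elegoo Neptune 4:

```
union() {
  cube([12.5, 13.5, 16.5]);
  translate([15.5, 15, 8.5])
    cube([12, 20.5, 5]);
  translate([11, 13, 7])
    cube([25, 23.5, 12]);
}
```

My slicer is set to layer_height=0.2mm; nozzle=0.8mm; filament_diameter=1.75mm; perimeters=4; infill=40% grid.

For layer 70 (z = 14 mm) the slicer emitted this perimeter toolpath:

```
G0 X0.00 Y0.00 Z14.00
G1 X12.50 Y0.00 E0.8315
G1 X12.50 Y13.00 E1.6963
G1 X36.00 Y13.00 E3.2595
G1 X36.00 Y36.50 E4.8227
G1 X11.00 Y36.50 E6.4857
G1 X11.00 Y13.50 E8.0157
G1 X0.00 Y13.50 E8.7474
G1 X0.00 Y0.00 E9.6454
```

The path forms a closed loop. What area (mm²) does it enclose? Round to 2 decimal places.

Apply the shoelace formula to the sequence of (X, Y) vertices; enclosed area = 755.50 mm².

755.50 mm²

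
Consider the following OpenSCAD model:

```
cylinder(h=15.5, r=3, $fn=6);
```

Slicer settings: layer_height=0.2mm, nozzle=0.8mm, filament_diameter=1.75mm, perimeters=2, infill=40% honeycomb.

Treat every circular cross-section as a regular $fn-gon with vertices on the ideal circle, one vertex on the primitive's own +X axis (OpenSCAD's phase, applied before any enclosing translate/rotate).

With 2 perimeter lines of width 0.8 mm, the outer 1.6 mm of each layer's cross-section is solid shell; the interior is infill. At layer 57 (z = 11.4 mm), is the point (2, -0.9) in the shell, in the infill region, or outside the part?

shell

At z = 11.4 mm: the cylinder: section is a regular 6-gon, circumradius r=3. Overall, the cross-section is a single solid region. The nearest boundary edge runs (1.50, -2.60)→(3.00, 0.00); distance from the point to it = 0.42 mm. The point is inside the cross-section, 0.42 mm from the nearest boundary — within the 1.6 mm shell band (2 × 0.8).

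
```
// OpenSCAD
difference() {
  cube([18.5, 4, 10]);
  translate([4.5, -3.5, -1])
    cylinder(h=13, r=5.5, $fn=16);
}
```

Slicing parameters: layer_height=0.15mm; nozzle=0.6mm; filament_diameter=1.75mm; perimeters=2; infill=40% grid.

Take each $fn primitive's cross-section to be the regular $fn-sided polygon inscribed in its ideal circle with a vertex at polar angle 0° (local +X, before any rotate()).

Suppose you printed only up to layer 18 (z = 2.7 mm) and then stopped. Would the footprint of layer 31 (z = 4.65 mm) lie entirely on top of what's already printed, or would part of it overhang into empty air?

Compare the two slices. At z = 2.7: the cube (footprint 18.5×4) is included at this height (area 74.00 mm²); the r=5.5 cylinder at (4.5, -3.5) gives a regular 16-gon of circumradius 5.5 (constant along its height) (area = (16/2)·5.500²·sin(360°/16) = 92.61 mm²); Subtracting the remaining from the first: starting from the 18.5×4 cube (74.00 mm²), the r=5.5 cylinder at (4.5, -3.5) partially overlaps it — only the 11.15 mm² overlap (of its 92.61 mm²) is removed, clipping the outline — area = 62.85 mm². At z = 4.65: the cube is present — its section is the full 18.5×4 rectangle (area 74.00 mm²); the cylinder at (4.5, -3.5): section is a regular 16-gon, circumradius r=5.5 (area = (16/2)·5.500²·sin(360°/16) = 92.61 mm²); Subtracting the remaining from the first: starting from the 18.5×4 cube (74.00 mm²), the r=5.5 cylinder at (4.5, -3.5) partially overlaps it — only the 11.15 mm² overlap (of its 92.61 mm²) is removed, clipping the outline — area = 62.85 mm². Checking containment: the cross-section at z = 4.65 is a subset of the cross-section at z = 2.7.

entirely on top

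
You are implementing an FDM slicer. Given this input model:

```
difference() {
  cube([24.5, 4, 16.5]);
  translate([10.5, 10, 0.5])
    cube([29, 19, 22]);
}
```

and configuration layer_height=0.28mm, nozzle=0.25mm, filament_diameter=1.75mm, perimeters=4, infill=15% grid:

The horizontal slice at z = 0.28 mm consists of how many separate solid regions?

1

At z = 0.28 mm: the 24.5×4 cube contributes its full rectangle; the cube at (10.5, 10) is not intersected at this z (z outside [0.5, 22.5]); Taking the first minus the rest: none of the subtracted shapes is present at this height, so the 24.5×4 cube is unchanged — 1 connected region. The result has 1 disconnected region.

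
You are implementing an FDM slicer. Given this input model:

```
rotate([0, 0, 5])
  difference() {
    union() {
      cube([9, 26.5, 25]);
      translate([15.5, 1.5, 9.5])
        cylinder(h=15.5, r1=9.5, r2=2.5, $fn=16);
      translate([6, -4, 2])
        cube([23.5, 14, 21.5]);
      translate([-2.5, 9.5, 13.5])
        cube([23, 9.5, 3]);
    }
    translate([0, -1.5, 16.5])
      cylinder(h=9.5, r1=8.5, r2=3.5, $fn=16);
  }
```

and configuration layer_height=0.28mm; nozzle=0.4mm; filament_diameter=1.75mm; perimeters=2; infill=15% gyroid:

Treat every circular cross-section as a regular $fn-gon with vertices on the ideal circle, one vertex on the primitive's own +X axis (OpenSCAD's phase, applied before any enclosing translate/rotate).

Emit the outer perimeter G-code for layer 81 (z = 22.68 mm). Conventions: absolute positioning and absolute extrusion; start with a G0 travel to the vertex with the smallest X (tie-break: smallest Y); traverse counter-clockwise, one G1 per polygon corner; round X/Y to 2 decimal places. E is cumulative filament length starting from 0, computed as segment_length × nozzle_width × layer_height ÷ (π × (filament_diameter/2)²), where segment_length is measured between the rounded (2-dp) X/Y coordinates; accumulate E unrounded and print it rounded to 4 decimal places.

G0 X-2.31 Y26.40 Z22.68
G1 X-0.33 Y3.73 E1.0596
G1 X1.71 Y3.51 E1.1552
G1 X3.50 Y2.53 E1.2502
G1 X4.79 Y0.93 E1.3459
G1 X4.93 Y0.43 E1.3701
G1 X5.98 Y0.52 E1.4191
G1 X6.33 Y-3.46 E1.6052
G1 X29.74 Y-1.41 E2.6994
G1 X28.52 Y12.53 E3.3510
G1 X8.09 Y10.75 E4.3059
G1 X6.66 Y27.18 E5.0739
G1 X-2.31 Y26.40 E5.4931

At z = 22.68 mm: the cube (footprint 9×26.5) is included at this height; the cone at (15.5, 1.5) (r1=9.5→r2=2.5) has section circumradius 3.548 here — a regular 16-gon; the cube at (6, -4) (footprint 23.5×14) is included at this height; the cube at (-2.5, 9.5) does not reach this height (z outside [13.5, 16.5]); Taking the union: the regions partially overlap (shared area 68.53 mm²), so overlapping operands fuse into one piece — 1 connected region; the cone at (0, -1.5) contributes a regular 16-gon of circumradius 5.247 (interpolated between r1=8.5 and r2=3.5 at t=0.651); Subtracting the remaining from the first: starting from that combined region, the cone at (0, -1.5) partially overlaps it — only the 13.43 mm² overlap (of its 84.30 mm²) is removed, clipping the outline — 1 connected region; (rotated 5° about Z; rotation is an isometry so areas/perimeters/island counts are preserved). The outline is a single polygon with 12 vertices. Extrusion per mm of travel: 0.4 × 0.28 / (π × 0.875²) = 0.046564. Accumulating E over each segment gives final E = 5.4931.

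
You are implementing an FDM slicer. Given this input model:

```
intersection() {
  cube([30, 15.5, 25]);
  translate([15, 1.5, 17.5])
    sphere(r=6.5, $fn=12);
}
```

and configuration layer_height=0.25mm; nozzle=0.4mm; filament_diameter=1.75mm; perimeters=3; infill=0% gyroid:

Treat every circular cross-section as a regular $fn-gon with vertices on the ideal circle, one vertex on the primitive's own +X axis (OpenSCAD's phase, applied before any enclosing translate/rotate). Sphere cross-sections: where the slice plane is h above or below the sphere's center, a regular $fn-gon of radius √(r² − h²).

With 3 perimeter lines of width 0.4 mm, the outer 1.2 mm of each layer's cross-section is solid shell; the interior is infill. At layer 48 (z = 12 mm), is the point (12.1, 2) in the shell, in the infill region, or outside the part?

At z = 12 mm: the cube (footprint 30×15.5) is included at this height; the sphere at (15, 1.5): section is a regular 12-gon, circumradius = √(r²−h²) = √(6.5²−5.5²) = 3.464; Keeping only the common overlap: the r=6.5 sphere at (15, 1.5) partially overlaps the 30×15.5 cube; clipping to the common part keeps 27.79 mm² — 1 connected region. Overall, the cross-section is a single solid region. The nearest boundary edge runs (11.54, 1.50)→(12.00, 3.23); distance from the point to it = 0.42 mm. The point is inside the cross-section, 0.42 mm from the nearest boundary — within the 1.2 mm shell band (3 × 0.4).

shell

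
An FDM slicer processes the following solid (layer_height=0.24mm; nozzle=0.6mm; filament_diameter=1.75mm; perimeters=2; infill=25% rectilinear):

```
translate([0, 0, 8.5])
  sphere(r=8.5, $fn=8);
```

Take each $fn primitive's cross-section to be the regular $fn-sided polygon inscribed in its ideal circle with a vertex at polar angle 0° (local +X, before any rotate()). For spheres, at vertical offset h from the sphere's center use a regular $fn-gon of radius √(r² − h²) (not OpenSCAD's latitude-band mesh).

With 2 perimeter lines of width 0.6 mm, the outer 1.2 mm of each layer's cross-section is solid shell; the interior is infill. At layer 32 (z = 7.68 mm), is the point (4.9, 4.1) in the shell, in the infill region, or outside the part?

infill

At z = 7.68 mm: the sphere: section is a regular 8-gon, circumradius = √(r²−h²) = √(8.5²−0.82²) = 8.460. Overall, the cross-section is a single solid region. The nearest boundary edge runs (8.46, 0.00)→(5.98, 5.98); distance from the point to it = 1.72 mm. The point is inside the cross-section and 1.72 mm from the nearest boundary — more than the 1.2 mm shell width (2 × 0.6), so it's in the infill interior.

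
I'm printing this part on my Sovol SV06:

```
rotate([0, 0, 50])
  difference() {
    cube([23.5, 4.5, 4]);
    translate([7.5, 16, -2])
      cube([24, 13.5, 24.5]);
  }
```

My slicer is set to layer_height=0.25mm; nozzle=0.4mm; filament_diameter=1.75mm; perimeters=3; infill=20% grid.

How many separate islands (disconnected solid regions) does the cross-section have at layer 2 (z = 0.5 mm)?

At z = 0.5 mm: the cube (footprint 23.5×4.5) is included at this height; the 24×13.5 cube at (7.5, 16) contributes its full rectangle; Subtracting the remaining from the first: starting from the 23.5×4.5 cube, the 24×13.5 cube at (7.5, 16) misses the remaining region (no effect) — 1 connected region; (whole slice rotated 50° about Z — lengths, areas and connectivity unchanged). Overall, the cross-section is a single solid region. Island count = 1.

1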